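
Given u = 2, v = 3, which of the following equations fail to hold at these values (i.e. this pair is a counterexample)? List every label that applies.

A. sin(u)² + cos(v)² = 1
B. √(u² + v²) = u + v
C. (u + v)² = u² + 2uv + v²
Evaluating each claim at the given values:
A. LHS = sin(2)² + cos(3)² ≈ 1.807, RHS = 1 → fails here (LHS ≠ RHS)
B. LHS = √(13) ≈ 3.606, RHS = 5 → fails here (LHS ≠ RHS)
C. LHS = 25, RHS = 25 → holds here (LHS = RHS)

Answer: A, B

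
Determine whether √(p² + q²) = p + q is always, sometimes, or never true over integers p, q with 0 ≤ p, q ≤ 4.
Sometimes true

It holds at (p, q) = (3, 0) (both sides equal 3), but fails at (p, q) = (3, 2) (LHS = √(13) ≈ 3.606, RHS = 5).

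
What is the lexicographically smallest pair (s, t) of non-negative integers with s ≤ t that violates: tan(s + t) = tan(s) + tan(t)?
(s, t) = (1, 1)

At (0, 0): both sides equal 0, so it holds there.
At (0, 1): both sides equal tan(1) ≈ 1.557, so it holds there.

Substituting (1, 1) into the claim:
LHS = tan(1 + 1) = tan(2) ≈ -2.185
RHS = tan(1) + tan(1) = 2·tan(1) ≈ 3.115

Since LHS ≠ RHS, this pair disproves the claim, and no lexicographically smaller pair (s ≤ t, non-negative integers) does.

For instance (2, 4) is also a counterexample (LHS = tan(6) ≈ -0.291, RHS = tan(2) + tan(4) ≈ -1.027), but it's lexicographically larger.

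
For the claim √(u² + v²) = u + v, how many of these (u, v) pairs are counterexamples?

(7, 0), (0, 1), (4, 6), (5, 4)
2

Testing each pair:
(7, 0): LHS = 7, RHS = 7 → satisfies claim
(0, 1): LHS = 1, RHS = 1 → satisfies claim
(4, 6): LHS = 2·√(13) ≈ 7.211, RHS = 10 → counterexample
(5, 4): LHS = √(41) ≈ 6.403, RHS = 9 → counterexample

That makes 2 counterexamples.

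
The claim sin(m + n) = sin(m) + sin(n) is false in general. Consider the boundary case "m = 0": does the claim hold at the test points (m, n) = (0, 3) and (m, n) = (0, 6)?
Yes, holds at both test points

At (0, 3): LHS = sin(3) ≈ 0.1411, RHS = sin(3) ≈ 0.1411 → equal
At (0, 6): LHS = sin(6) ≈ -0.2794, RHS = sin(6) ≈ -0.2794 → equal

So the claim does hold at both of these boundary points, even though it is not an identity.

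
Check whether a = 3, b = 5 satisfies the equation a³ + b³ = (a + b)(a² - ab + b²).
Substituting a = 3, b = 5:

LHS = 3³ + 5³ = 152
RHS = (3 + 5)(3² - 3·5 + 5²) = 152

LHS = RHS, so the equation holds at this point.

Answer: Holds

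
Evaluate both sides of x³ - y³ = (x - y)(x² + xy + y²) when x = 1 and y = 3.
LHS = 1³ - 3³ = -26
RHS = (1 - 3)(1² + 1·3 + 3²) = -26

LHS = RHS: the two sides agree.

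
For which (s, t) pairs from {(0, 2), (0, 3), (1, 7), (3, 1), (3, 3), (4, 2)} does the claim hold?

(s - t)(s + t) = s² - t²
All pairs

Testing each pair:
(0, 2): LHS = -4, RHS = -4 → holds
(0, 3): LHS = -9, RHS = -9 → holds
(1, 7): LHS = -48, RHS = -48 → holds
(3, 1): LHS = 8, RHS = 8 → holds
(3, 3): LHS = 0, RHS = 0 → holds
(4, 2): LHS = 12, RHS = 12 → holds

Every pair satisfies the claim.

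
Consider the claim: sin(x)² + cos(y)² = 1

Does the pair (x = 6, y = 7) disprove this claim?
Yes

Substituting x = 6, y = 7:
LHS = sin(6)² + cos(7)² ≈ 0.6464
RHS = 1

Since LHS ≠ RHS, this pair disproves the claim.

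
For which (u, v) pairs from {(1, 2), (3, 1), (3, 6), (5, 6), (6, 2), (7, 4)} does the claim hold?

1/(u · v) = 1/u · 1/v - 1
None

Testing each pair:
(1, 2): LHS = 1/2, RHS = -1/2 → fails
(3, 1): LHS = 1/3, RHS = -2/3 → fails
(3, 6): LHS = 1/18, RHS = -17/18 → fails
(5, 6): LHS = 1/30, RHS = -29/30 → fails
(6, 2): LHS = 1/12, RHS = -11/12 → fails
(7, 4): LHS = 1/28, RHS = -27/28 → fails

No pair satisfies the claim.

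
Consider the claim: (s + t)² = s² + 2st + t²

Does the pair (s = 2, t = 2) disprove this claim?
No

Substituting s = 2, t = 2:
LHS = (2 + 2)² = 16
RHS = 2² + 2·2·2 + 2² = 16

The sides agree, so this pair does not disprove the claim.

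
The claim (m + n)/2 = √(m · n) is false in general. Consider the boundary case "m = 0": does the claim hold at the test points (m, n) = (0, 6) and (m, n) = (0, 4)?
No, fails at both test points

At (0, 6): LHS = 3 ≠ RHS = 0
At (0, 4): LHS = 2 ≠ RHS = 0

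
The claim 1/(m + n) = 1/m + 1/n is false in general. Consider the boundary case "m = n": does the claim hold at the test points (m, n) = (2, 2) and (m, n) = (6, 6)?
No, fails at both test points

At (2, 2): LHS = 1/4 ≠ RHS = 1
At (6, 6): LHS = 1/12 ≠ RHS = 1/3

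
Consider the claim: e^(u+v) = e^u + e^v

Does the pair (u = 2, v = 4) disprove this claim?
Substituting u = 2, v = 4:
LHS = e^(2+4) = e^6 ≈ 403.4
RHS = e^2 + e^4 ≈ 61.99

Since LHS ≠ RHS, this pair disproves the claim.

Answer: Yes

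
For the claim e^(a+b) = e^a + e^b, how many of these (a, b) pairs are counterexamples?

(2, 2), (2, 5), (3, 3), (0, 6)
Testing each pair:
(2, 2): LHS = e^4 ≈ 54.6, RHS = 2·e^2 ≈ 14.78 → counterexample
(2, 5): LHS = e^7 ≈ 1097, RHS = e^2 + e^5 ≈ 155.8 → counterexample
(3, 3): LHS = e^6 ≈ 403.4, RHS = 2·e^3 ≈ 40.17 → counterexample
(0, 6): LHS = e^6 ≈ 403.4, RHS = 1 + e^6 ≈ 404.4 → counterexample

That makes 4 counterexamples.

Answer: 4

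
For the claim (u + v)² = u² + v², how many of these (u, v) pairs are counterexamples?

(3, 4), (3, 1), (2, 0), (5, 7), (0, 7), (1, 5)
Testing each pair:
(3, 4): LHS = 49, RHS = 25 → counterexample
(3, 1): LHS = 16, RHS = 10 → counterexample
(2, 0): LHS = 4, RHS = 4 → satisfies claim
(5, 7): LHS = 144, RHS = 74 → counterexample
(0, 7): LHS = 49, RHS = 49 → satisfies claim
(1, 5): LHS = 36, RHS = 26 → counterexample

That makes 4 counterexamples.

Answer: 4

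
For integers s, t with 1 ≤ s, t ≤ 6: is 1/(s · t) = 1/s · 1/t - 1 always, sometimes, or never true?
The claim fails for every pair in the range. For instance at (s, t) = (1, 2): LHS = 1/2, RHS = -1/2.

Answer: Never true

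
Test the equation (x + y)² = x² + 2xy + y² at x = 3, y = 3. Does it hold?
Holds

Substituting x = 3, y = 3:

LHS = (3 + 3)² = 36
RHS = 3² + 2·3·3 + 3² = 36

LHS = RHS, so the equation holds at this point.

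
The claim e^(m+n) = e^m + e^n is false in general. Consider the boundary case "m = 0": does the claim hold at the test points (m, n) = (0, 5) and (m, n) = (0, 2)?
No, fails at both test points

At (0, 5): LHS = e^5 ≈ 148.4 ≠ RHS = 1 + e^5 ≈ 149.4
At (0, 2): LHS = e^2 ≈ 7.389 ≠ RHS = 1 + e^2 ≈ 8.389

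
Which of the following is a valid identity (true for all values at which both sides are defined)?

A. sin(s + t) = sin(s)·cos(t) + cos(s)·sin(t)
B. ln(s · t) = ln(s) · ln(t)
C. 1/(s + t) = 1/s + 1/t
A: holds — e.g. at (1, 3), both sides equal sin(4) ≈ -0.7568.
B: fails at (1, 3) — LHS = ln(3) ≈ 1.099, RHS = 0.
C: fails at (1, 4) — LHS = 1/5, RHS = 5/4.

Answer: A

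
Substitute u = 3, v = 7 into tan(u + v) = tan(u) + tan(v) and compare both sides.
LHS = tan(3 + 7) = tan(10) ≈ 0.6484
RHS = tan(3) + tan(7) ≈ 0.7289

LHS ≠ RHS (they differ by about 0.08054), so the equation does not hold here.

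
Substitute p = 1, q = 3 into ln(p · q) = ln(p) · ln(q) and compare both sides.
LHS = ln(1 · 3) = ln(3) ≈ 1.099
RHS = ln(1) · ln(3) = 0

LHS ≠ RHS (they differ by about 1.099), so the equation does not hold here.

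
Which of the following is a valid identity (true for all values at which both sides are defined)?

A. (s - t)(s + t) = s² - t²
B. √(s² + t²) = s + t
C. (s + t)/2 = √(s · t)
A: holds — e.g. at (2, 5), both sides equal -21.
B: fails at (1, 4) — LHS = √(17) ≈ 4.123, RHS = 5.
C: fails at (6, 7) — LHS = 13/2, RHS = √(42) ≈ 6.481.

Answer: A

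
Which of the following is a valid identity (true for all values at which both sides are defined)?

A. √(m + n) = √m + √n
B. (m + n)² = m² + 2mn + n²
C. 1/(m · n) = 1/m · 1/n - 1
A: fails at (5, 8) — LHS = √(13) ≈ 3.606, RHS = √(5) + 2·√(2) ≈ 5.064.
B: holds — e.g. at (1, 1), both sides equal 4.
C: fails at (2, 5) — LHS = 1/10, RHS = -9/10.

Answer: B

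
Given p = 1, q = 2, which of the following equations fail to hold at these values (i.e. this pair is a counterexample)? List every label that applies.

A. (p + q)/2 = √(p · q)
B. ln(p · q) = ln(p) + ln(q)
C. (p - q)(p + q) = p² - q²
A

Evaluating each claim at the given values:
A. LHS = 3/2, RHS = √(2) ≈ 1.414 → fails here (LHS ≠ RHS)
B. LHS = ln(2) ≈ 0.6931, RHS = ln(2) ≈ 0.6931 → holds here (LHS = RHS)
C. LHS = -3, RHS = -3 → holds here (LHS = RHS)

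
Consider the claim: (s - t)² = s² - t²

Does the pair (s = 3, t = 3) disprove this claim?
No

Substituting s = 3, t = 3:
LHS = (3 - 3)² = 0
RHS = 3² - 3² = 0

The sides agree, so this pair does not disprove the claim.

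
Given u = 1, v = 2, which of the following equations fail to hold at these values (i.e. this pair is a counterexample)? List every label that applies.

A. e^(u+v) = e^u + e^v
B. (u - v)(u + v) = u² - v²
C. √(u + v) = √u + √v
Evaluating each claim at the given values:
A. LHS = e^3 ≈ 20.09, RHS = e + e^2 ≈ 10.11 → fails here (LHS ≠ RHS)
B. LHS = -3, RHS = -3 → holds here (LHS = RHS)
C. LHS = √(3) ≈ 1.732, RHS = 1 + √(2) ≈ 2.414 → fails here (LHS ≠ RHS)

Answer: A, C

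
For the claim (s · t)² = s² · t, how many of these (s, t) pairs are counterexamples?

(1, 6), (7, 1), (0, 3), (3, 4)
2

Testing each pair:
(1, 6): LHS = 36, RHS = 6 → counterexample
(7, 1): LHS = 49, RHS = 49 → satisfies claim
(0, 3): LHS = 0, RHS = 0 → satisfies claim
(3, 4): LHS = 144, RHS = 36 → counterexample

That makes 2 counterexamples.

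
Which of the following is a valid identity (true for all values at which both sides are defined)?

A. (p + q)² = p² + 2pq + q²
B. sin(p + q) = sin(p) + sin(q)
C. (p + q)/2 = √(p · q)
A

A: holds — e.g. at (5, 5), both sides equal 100.
B: fails at (1, 3) — LHS = sin(4) ≈ -0.7568, RHS = sin(3) + sin(1) ≈ 0.9826.
C: fails at (1, 4) — LHS = 5/2, RHS = 2.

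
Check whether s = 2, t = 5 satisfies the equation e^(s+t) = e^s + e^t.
Substituting s = 2, t = 5:

LHS = e^(2+5) = e^7 ≈ 1097
RHS = e^2 + e^5 ≈ 155.8

LHS ≠ RHS, so the equation does not hold at this point.

Answer: Fails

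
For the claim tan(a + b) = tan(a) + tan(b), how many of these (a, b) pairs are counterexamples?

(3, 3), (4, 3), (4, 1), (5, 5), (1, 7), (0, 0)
5

Testing each pair:
(3, 3): LHS = tan(6) ≈ -0.291, RHS = 2·tan(3) ≈ -0.2851 → counterexample
(4, 3): LHS = tan(7) ≈ 0.8714, RHS = tan(3) + tan(4) ≈ 1.015 → counterexample
(4, 1): LHS = tan(5) ≈ -3.381, RHS = tan(4) + tan(1) ≈ 2.715 → counterexample
(5, 5): LHS = tan(10) ≈ 0.6484, RHS = 2·tan(5) ≈ -6.761 → counterexample
(1, 7): LHS = tan(8) ≈ -6.8, RHS = tan(7) + tan(1) ≈ 2.429 → counterexample
(0, 0): LHS = 0, RHS = 0 → satisfies claim

That makes 5 counterexamples.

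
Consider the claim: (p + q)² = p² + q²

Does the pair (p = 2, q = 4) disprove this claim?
Substituting p = 2, q = 4:
LHS = (2 + 4)² = 36
RHS = 2² + 4² = 20

Since LHS ≠ RHS, this pair disproves the claim.

Answer: Yes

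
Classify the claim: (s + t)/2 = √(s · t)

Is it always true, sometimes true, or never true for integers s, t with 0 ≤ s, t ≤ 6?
It holds at (s, t) = (5, 5) (both sides equal 5), but fails at (s, t) = (4, 0) (LHS = 2, RHS = 0).

Answer: Sometimes true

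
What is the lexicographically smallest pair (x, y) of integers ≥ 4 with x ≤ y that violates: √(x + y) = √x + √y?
(x, y) = (4, 4)

Substituting (4, 4) into the claim:
LHS = √(4 + 4) = 2·√(2) ≈ 2.828
RHS = √4 + √4 = 4

Since LHS ≠ RHS, this pair disproves the claim, and no lexicographically smaller pair (x ≤ y, integers ≥ 4) does.

For instance (4, 8) is also a counterexample (LHS = 2·√(3) ≈ 3.464, RHS = 2 + 2·√(2) ≈ 4.828), but it's lexicographically larger.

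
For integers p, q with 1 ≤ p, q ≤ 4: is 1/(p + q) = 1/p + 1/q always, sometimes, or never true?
The claim fails for every pair in the range. For instance at (p, q) = (1, 2): LHS = 1/3, RHS = 3/2.

Answer: Never true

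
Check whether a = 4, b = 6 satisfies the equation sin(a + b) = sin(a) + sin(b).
Fails

Substituting a = 4, b = 6:

LHS = sin(4 + 6) = sin(10) ≈ -0.544
RHS = sin(4) + sin(6) ≈ -1.036

LHS ≠ RHS, so the equation does not hold at this point.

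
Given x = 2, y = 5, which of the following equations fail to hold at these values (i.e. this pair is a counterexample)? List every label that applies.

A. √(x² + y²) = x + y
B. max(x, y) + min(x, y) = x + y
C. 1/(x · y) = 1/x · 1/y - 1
Evaluating each claim at the given values:
A. LHS = √(29) ≈ 5.385, RHS = 7 → fails here (LHS ≠ RHS)
B. LHS = 7, RHS = 7 → holds here (LHS = RHS)
C. LHS = 1/10, RHS = -9/10 → fails here (LHS ≠ RHS)

Answer: A, C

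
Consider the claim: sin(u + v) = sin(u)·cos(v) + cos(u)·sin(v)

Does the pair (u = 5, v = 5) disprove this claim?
Substituting u = 5, v = 5:
LHS = sin(5 + 5) = sin(10) ≈ -0.544
RHS = sin(5)·cos(5) + cos(5)·sin(5) = 2·sin(5)·cos(5) ≈ -0.544

The sides agree, so this pair does not disprove the claim.

Answer: No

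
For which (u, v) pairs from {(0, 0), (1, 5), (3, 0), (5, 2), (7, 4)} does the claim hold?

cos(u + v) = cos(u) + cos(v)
None

Testing each pair:
(0, 0): LHS = 1, RHS = 2 → fails
(1, 5): LHS = cos(6) ≈ 0.9602, RHS = cos(5) + cos(1) ≈ 0.824 → fails
(3, 0): LHS = cos(3) ≈ -0.99, RHS = cos(3) + 1 ≈ 0.01001 → fails
(5, 2): LHS = cos(7) ≈ 0.7539, RHS = cos(2) + cos(5) ≈ -0.1325 → fails
(7, 4): LHS = cos(11) ≈ 0.004426, RHS = cos(4) + cos(7) ≈ 0.1003 → fails

No pair satisfies the claim.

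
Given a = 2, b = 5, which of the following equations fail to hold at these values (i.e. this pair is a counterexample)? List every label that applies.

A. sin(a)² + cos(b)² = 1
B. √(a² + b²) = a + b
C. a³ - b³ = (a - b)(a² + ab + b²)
Evaluating each claim at the given values:
A. LHS = cos(5)² + sin(2)² ≈ 0.9073, RHS = 1 → fails here (LHS ≠ RHS)
B. LHS = √(29) ≈ 5.385, RHS = 7 → fails here (LHS ≠ RHS)
C. LHS = -117, RHS = -117 → holds here (LHS = RHS)

Answer: A, B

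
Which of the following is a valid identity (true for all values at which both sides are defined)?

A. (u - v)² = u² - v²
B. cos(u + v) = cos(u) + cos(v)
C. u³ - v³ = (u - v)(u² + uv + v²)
C

A: fails at (1, 2) — LHS = 1, RHS = -3.
B: fails at (1, 3) — LHS = cos(4) ≈ -0.6536, RHS = cos(3) + cos(1) ≈ -0.4497.
C: holds — e.g. at (6, 7), both sides equal -127.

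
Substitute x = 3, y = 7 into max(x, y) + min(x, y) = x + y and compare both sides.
LHS = max(3, 7) + min(3, 7) = 10
RHS = 3 + 7 = 10

LHS = RHS: the two sides agree.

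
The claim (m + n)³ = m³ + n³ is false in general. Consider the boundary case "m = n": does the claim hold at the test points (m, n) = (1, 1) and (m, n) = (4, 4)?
No, fails at both test points

At (1, 1): LHS = 8 ≠ RHS = 2
At (4, 4): LHS = 512 ≠ RHS = 128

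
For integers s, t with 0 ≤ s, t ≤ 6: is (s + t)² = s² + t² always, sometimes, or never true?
Sometimes true

It holds at (s, t) = (3, 0) (both sides equal 9), but fails at (s, t) = (5, 3) (LHS = 64, RHS = 34).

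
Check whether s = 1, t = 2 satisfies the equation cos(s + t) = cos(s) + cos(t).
Substituting s = 1, t = 2:

LHS = cos(1 + 2) = cos(3) ≈ -0.99
RHS = cos(1) + cos(2) ≈ 0.1242

LHS ≠ RHS, so the equation does not hold at this point.

Answer: Fails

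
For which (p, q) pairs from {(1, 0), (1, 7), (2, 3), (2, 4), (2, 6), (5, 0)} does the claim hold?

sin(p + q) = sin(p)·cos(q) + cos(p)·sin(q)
Testing each pair:
(1, 0): LHS = sin(1) ≈ 0.8415, RHS = sin(1) ≈ 0.8415 → holds
(1, 7): LHS = sin(8) ≈ 0.9894, RHS = sin(7)·cos(1) + sin(1)·cos(7) ≈ 0.9894 → holds
(2, 3): LHS = sin(5) ≈ -0.9589, RHS = sin(2)·cos(3) + sin(3)·cos(2) ≈ -0.9589 → holds
(2, 4): LHS = sin(6) ≈ -0.2794, RHS = sin(2)·cos(4) + sin(4)·cos(2) ≈ -0.2794 → holds
(2, 6): LHS = sin(8) ≈ 0.9894, RHS = sin(6)·cos(2) + sin(2)·cos(6) ≈ 0.9894 → holds
(5, 0): LHS = sin(5) ≈ -0.9589, RHS = sin(5) ≈ -0.9589 → holds

Every pair satisfies the claim.

Answer: All pairs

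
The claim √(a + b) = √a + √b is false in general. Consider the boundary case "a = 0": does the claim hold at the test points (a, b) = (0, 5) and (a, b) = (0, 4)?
Yes, holds at both test points

At (0, 5): LHS = √(5) ≈ 2.236, RHS = √(5) ≈ 2.236 → equal
At (0, 4): LHS = 2, RHS = 2 → equal

So the claim does hold at both of these boundary points, even though it is not an identity.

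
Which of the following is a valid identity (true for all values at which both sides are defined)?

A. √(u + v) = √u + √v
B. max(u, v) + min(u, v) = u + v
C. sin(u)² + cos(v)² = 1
A: fails at (2, 7) — LHS = 3, RHS = √(2) + √(7) ≈ 4.06.
B: holds — e.g. at (0, 1), both sides equal 1.
C: fails at (2, 7) — LHS = cos(7)² + sin(2)² ≈ 1.395, RHS = 1.

Answer: B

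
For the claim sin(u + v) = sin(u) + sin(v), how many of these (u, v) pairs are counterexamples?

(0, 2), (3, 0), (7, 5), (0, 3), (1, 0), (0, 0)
Testing each pair:
(0, 2): LHS = sin(2) ≈ 0.9093, RHS = sin(2) ≈ 0.9093 → satisfies claim
(3, 0): LHS = sin(3) ≈ 0.1411, RHS = sin(3) ≈ 0.1411 → satisfies claim
(7, 5): LHS = sin(12) ≈ -0.5366, RHS = sin(5) + sin(7) ≈ -0.3019 → counterexample
(0, 3): LHS = sin(3) ≈ 0.1411, RHS = sin(3) ≈ 0.1411 → satisfies claim
(1, 0): LHS = sin(1) ≈ 0.8415, RHS = sin(1) ≈ 0.8415 → satisfies claim
(0, 0): LHS = 0, RHS = 0 → satisfies claim

That makes 1 counterexample.

Answer: 1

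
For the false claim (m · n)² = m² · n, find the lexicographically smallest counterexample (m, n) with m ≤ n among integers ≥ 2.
(m, n) = (2, 2)

Substituting (2, 2) into the claim:
LHS = (2 · 2)² = 16
RHS = 2² · 2 = 8

Since LHS ≠ RHS, this pair disproves the claim, and no lexicographically smaller pair (m ≤ n, integers ≥ 2) does.

For instance (6, 6) is also a counterexample (LHS = 1296, RHS = 216), but it's lexicographically larger.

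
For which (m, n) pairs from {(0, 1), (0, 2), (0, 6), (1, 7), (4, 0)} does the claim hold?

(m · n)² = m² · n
Testing each pair:
(0, 1): LHS = 0, RHS = 0 → holds
(0, 2): LHS = 0, RHS = 0 → holds
(0, 6): LHS = 0, RHS = 0 → holds
(1, 7): LHS = 49, RHS = 7 → fails
(4, 0): LHS = 0, RHS = 0 → holds

4 of 5 pairs satisfy the claim.

Answer: (0, 1), (0, 2), (0, 6), (4, 0)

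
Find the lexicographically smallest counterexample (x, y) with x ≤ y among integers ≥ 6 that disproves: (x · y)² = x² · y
(x, y) = (6, 6)

Substituting (6, 6) into the claim:
LHS = (6 · 6)² = 1296
RHS = 6² · 6 = 216

Since LHS ≠ RHS, this pair disproves the claim, and no lexicographically smaller pair (x ≤ y, integers ≥ 6) does.

For instance (8, 13) is also a counterexample (LHS = 10816, RHS = 832), but it's lexicographically larger.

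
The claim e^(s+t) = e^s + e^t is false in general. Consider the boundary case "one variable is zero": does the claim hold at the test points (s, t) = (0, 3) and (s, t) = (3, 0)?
At (0, 3): LHS = e^3 ≈ 20.09 ≠ RHS = 1 + e^3 ≈ 21.09
At (3, 0): LHS = e^3 ≈ 20.09 ≠ RHS = 1 + e^3 ≈ 21.09

Answer: No, fails at both test points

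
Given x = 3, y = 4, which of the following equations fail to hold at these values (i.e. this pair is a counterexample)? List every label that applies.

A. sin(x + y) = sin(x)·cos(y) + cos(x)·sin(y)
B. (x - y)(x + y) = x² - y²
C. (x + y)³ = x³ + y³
Evaluating each claim at the given values:
A. LHS = sin(7) ≈ 0.657, RHS = sin(3)·cos(4) + sin(4)·cos(3) ≈ 0.657 → holds here (LHS = RHS)
B. LHS = -7, RHS = -7 → holds here (LHS = RHS)
C. LHS = 343, RHS = 91 → fails here (LHS ≠ RHS)

Answer: C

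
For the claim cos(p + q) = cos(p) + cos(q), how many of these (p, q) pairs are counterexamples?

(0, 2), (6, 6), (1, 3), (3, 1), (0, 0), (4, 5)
Testing each pair:
(0, 2): LHS = cos(2) ≈ -0.4161, RHS = cos(2) + 1 ≈ 0.5839 → counterexample
(6, 6): LHS = cos(12) ≈ 0.8439, RHS = 2·cos(6) ≈ 1.92 → counterexample
(1, 3): LHS = cos(4) ≈ -0.6536, RHS = cos(3) + cos(1) ≈ -0.4497 → counterexample
(3, 1): LHS = cos(4) ≈ -0.6536, RHS = cos(3) + cos(1) ≈ -0.4497 → counterexample
(0, 0): LHS = 1, RHS = 2 → counterexample
(4, 5): LHS = cos(9) ≈ -0.9111, RHS = cos(4) + cos(5) ≈ -0.37 → counterexample

That makes 6 counterexamples.

Answer: 6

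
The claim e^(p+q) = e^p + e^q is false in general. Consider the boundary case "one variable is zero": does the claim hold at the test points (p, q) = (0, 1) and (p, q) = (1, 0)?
At (0, 1): LHS = e ≈ 2.718 ≠ RHS = 1 + e ≈ 3.718
At (1, 0): LHS = e ≈ 2.718 ≠ RHS = 1 + e ≈ 3.718

Answer: No, fails at both test points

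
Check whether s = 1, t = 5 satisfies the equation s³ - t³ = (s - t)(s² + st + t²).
Substituting s = 1, t = 5:

LHS = 1³ - 5³ = -124
RHS = (1 - 5)(1² + 1·5 + 5²) = -124

LHS = RHS, so the equation holds at this point.

Answer: Holds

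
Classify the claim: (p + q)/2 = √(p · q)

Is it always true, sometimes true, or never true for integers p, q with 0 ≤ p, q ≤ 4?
It holds at (p, q) = (0, 0) (both sides equal 0), but fails at (p, q) = (2, 3) (LHS = 5/2, RHS = √(6) ≈ 2.449).

Answer: Sometimes true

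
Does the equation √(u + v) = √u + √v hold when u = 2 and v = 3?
Fails

Substituting u = 2, v = 3:

LHS = √(2 + 3) = √(5) ≈ 2.236
RHS = √2 + √3 = √(2) + √(3) ≈ 3.146

LHS ≠ RHS, so the equation does not hold at this point.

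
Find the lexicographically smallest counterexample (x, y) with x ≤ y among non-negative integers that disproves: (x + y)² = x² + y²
(x, y) = (1, 1)

Substituting (1, 1) into the claim:
LHS = (1 + 1)² = 4
RHS = 1² + 1² = 2

Since LHS ≠ RHS, this pair disproves the claim, and no lexicographically smaller pair (x ≤ y, non-negative integers) does.

For instance (1, 4) is also a counterexample (LHS = 25, RHS = 17), but it's lexicographically larger.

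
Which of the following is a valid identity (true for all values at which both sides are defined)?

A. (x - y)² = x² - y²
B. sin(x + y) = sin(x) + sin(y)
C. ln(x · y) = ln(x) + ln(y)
C

A: fails at (1, 2) — LHS = 1, RHS = -3.
B: fails at (3, 5) — LHS = sin(8) ≈ 0.9894, RHS = sin(5) + sin(3) ≈ -0.8178.
C: holds — e.g. at (1, 3), both sides equal ln(3) ≈ 1.099.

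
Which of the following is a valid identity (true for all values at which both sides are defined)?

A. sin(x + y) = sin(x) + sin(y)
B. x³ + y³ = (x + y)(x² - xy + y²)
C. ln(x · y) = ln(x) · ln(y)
A: fails at (2, 5) — LHS = sin(7) ≈ 0.657, RHS = sin(5) + sin(2) ≈ -0.04963.
B: holds — e.g. at (3, 4), both sides equal 91.
C: fails at (1, 3) — LHS = ln(3) ≈ 1.099, RHS = 0.

Answer: B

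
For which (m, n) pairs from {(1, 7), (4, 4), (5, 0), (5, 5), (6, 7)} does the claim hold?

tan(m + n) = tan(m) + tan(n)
(5, 0)

Testing each pair:
(1, 7): LHS = tan(8) ≈ -6.8, RHS = tan(7) + tan(1) ≈ 2.429 → fails
(4, 4): LHS = tan(8) ≈ -6.8, RHS = 2·tan(4) ≈ 2.316 → fails
(5, 0): LHS = tan(5) ≈ -3.381, RHS = tan(5) ≈ -3.381 → holds
(5, 5): LHS = tan(10) ≈ 0.6484, RHS = 2·tan(5) ≈ -6.761 → fails
(6, 7): LHS = tan(13) ≈ 0.463, RHS = tan(6) + tan(7) ≈ 0.5804 → fails

1 of 5 pairs satisfies the claim.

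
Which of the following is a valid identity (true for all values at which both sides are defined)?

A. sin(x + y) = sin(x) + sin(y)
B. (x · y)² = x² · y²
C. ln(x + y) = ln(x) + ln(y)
A: fails at (4, 5) — LHS = sin(9) ≈ 0.4121, RHS = sin(5) + sin(4) ≈ -1.716.
B: holds — e.g. at (1, 2), both sides equal 4.
C: fails at (2, 3) — LHS = ln(5) ≈ 1.609, RHS = ln(2) + ln(3) ≈ 1.792.

Answer: B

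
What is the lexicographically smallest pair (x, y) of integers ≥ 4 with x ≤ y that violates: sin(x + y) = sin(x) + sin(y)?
(x, y) = (4, 4)

Substituting (4, 4) into the claim:
LHS = sin(4 + 4) = sin(8) ≈ 0.9894
RHS = sin(4) + sin(4) = 2·sin(4) ≈ -1.514

Since LHS ≠ RHS, this pair disproves the claim, and no lexicographically smaller pair (x ≤ y, integers ≥ 4) does.

For instance (11, 11) is also a counterexample (LHS = sin(22) ≈ -0.008851, RHS = 2·sin(11) ≈ -2), but it's lexicographically larger.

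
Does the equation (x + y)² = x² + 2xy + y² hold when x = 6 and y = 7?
Holds

Substituting x = 6, y = 7:

LHS = (6 + 7)² = 169
RHS = 6² + 2·6·7 + 7² = 169

LHS = RHS, so the equation holds at this point.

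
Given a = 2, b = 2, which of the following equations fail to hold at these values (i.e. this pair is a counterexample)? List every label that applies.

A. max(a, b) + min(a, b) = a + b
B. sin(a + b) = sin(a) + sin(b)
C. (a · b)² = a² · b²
B

Evaluating each claim at the given values:
A. LHS = 4, RHS = 4 → holds here (LHS = RHS)
B. LHS = sin(4) ≈ -0.7568, RHS = 2·sin(2) ≈ 1.819 → fails here (LHS ≠ RHS)
C. LHS = 16, RHS = 16 → holds here (LHS = RHS)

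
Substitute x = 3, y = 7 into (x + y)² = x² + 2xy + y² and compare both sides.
LHS = (3 + 7)² = 100
RHS = 3² + 2·3·7 + 7² = 100

LHS = RHS: the two sides agree.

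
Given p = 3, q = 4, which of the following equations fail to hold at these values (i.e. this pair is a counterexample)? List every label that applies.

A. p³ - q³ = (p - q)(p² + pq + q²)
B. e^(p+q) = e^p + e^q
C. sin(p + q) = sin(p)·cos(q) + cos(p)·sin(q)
Evaluating each claim at the given values:
A. LHS = -37, RHS = -37 → holds here (LHS = RHS)
B. LHS = e^7 ≈ 1097, RHS = e^3 + e^4 ≈ 74.68 → fails here (LHS ≠ RHS)
C. LHS = sin(7) ≈ 0.657, RHS = sin(3)·cos(4) + sin(4)·cos(3) ≈ 0.657 → holds here (LHS = RHS)

Answer: B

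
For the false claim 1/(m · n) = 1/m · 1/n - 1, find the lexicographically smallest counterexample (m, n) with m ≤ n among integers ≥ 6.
(m, n) = (6, 6)

Substituting (6, 6) into the claim:
LHS = 1/(6 · 6) = 1/36
RHS = 1/6 · 1/6 - 1 = -35/36

Since LHS ≠ RHS, this pair disproves the claim, and no lexicographically smaller pair (m ≤ n, integers ≥ 6) does.

For instance (7, 11) is also a counterexample (LHS = 1/77, RHS = -76/77), but it's lexicographically larger.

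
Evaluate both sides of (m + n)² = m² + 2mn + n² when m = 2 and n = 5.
LHS = (2 + 5)² = 49
RHS = 2² + 2·2·5 + 5² = 49

LHS = RHS: the two sides agree.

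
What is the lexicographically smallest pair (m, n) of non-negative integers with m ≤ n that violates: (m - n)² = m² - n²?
(m, n) = (0, 1)

At (0, 0): both sides equal 0, so it holds there.

Substituting (0, 1) into the claim:
LHS = (0 - 1)² = 1
RHS = 0² - 1² = -1

Since LHS ≠ RHS, this pair disproves the claim, and no lexicographically smaller pair (m ≤ n, non-negative integers) does.

For instance (1, 6) is also a counterexample (LHS = 25, RHS = -35), but it's lexicographically larger.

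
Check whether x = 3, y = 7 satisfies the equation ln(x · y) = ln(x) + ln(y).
Holds

Substituting x = 3, y = 7:

LHS = ln(3 · 7) = ln(21) ≈ 3.045
RHS = ln(3) + ln(7) ≈ 3.045

LHS = RHS, so the equation holds at this point.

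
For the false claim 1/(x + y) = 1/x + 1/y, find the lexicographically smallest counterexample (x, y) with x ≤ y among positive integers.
(x, y) = (1, 1)

Substituting (1, 1) into the claim:
LHS = 1/(1 + 1) = 1/2
RHS = 1/1 + 1/1 = 2

Since LHS ≠ RHS, this pair disproves the claim, and no lexicographically smaller pair (x ≤ y, positive integers) does.

For instance (5, 7) is also a counterexample (LHS = 1/12, RHS = 12/35), but it's lexicographically larger.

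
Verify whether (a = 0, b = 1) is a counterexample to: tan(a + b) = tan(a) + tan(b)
No

Substituting a = 0, b = 1:
LHS = tan(0 + 1) = tan(1) ≈ 1.557
RHS = tan(0) + tan(1) = tan(1) ≈ 1.557

The sides agree, so this pair does not disprove the claim.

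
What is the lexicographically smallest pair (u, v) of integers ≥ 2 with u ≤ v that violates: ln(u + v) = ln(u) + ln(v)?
(u, v) = (2, 3)

At (2, 2): both sides equal ln(4) ≈ 1.386, so it holds there.

Substituting (2, 3) into the claim:
LHS = ln(2 + 3) = ln(5) ≈ 1.609
RHS = ln(2) + ln(3) ≈ 1.792

Since LHS ≠ RHS, this pair disproves the claim, and no lexicographically smaller pair (u ≤ v, integers ≥ 2) does.

For instance (3, 5) is also a counterexample (LHS = ln(8) ≈ 2.079, RHS = ln(3) + ln(5) ≈ 2.708), but it's lexicographically larger.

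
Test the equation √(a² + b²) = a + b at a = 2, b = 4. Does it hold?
Substituting a = 2, b = 4:

LHS = √(2² + 4²) = 2·√(5) ≈ 4.472
RHS = 2 + 4 = 6

LHS ≠ RHS, so the equation does not hold at this point.

Answer: Fails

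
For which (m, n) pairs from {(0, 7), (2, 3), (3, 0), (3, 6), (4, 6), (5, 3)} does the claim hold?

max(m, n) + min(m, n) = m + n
Testing each pair:
(0, 7): LHS = 7, RHS = 7 → holds
(2, 3): LHS = 5, RHS = 5 → holds
(3, 0): LHS = 3, RHS = 3 → holds
(3, 6): LHS = 9, RHS = 9 → holds
(4, 6): LHS = 10, RHS = 10 → holds
(5, 3): LHS = 8, RHS = 8 → holds

Every pair satisfies the claim.

Answer: All pairs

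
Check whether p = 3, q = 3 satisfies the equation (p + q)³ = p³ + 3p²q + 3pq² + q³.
Substituting p = 3, q = 3:

LHS = (3 + 3)³ = 216
RHS = 3³ + 3·3²·3 + 3·3·3² + 3³ = 216

LHS = RHS, so the equation holds at this point.

Answer: Holds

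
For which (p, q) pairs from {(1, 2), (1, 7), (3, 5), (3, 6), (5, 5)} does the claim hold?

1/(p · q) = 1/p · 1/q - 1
None

Testing each pair:
(1, 2): LHS = 1/2, RHS = -1/2 → fails
(1, 7): LHS = 1/7, RHS = -6/7 → fails
(3, 5): LHS = 1/15, RHS = -14/15 → fails
(3, 6): LHS = 1/18, RHS = -17/18 → fails
(5, 5): LHS = 1/25, RHS = -24/25 → fails

No pair satisfies the claim.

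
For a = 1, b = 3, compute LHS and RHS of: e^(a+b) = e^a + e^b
LHS = e^(1+3) = e^4 ≈ 54.6
RHS = e^1 + e^3 = e + e^3 ≈ 22.8

LHS ≠ RHS (they differ by about 31.79), so the equation does not hold here.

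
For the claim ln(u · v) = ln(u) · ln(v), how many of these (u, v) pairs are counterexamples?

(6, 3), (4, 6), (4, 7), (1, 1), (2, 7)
Testing each pair:
(6, 3): LHS = ln(18) ≈ 2.89, RHS = ln(3)·ln(6) ≈ 1.968 → counterexample
(4, 6): LHS = ln(24) ≈ 3.178, RHS = ln(4)·ln(6) ≈ 2.484 → counterexample
(4, 7): LHS = ln(28) ≈ 3.332, RHS = ln(4)·ln(7) ≈ 2.698 → counterexample
(1, 1): LHS = 0, RHS = 0 → satisfies claim
(2, 7): LHS = ln(14) ≈ 2.639, RHS = ln(2)·ln(7) ≈ 1.349 → counterexample

That makes 4 counterexamples.

Answer: 4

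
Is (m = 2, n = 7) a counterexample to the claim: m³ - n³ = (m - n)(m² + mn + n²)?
Substituting m = 2, n = 7:
LHS = 2³ - 7³ = -335
RHS = (2 - 7)(2² + 2·7 + 7²) = -335

The sides agree, so this pair does not disprove the claim.

Answer: No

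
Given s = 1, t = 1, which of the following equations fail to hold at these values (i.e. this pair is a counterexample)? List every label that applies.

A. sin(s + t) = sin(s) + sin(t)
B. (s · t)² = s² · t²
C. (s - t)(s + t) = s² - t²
Evaluating each claim at the given values:
A. LHS = sin(2) ≈ 0.9093, RHS = 2·sin(1) ≈ 1.683 → fails here (LHS ≠ RHS)
B. LHS = 1, RHS = 1 → holds here (LHS = RHS)
C. LHS = 0, RHS = 0 → holds here (LHS = RHS)

Answer: A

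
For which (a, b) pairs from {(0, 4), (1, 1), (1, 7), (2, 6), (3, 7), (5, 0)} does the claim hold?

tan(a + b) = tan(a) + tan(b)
Testing each pair:
(0, 4): LHS = tan(4) ≈ 1.158, RHS = tan(4) ≈ 1.158 → holds
(1, 1): LHS = tan(2) ≈ -2.185, RHS = 2·tan(1) ≈ 3.115 → fails
(1, 7): LHS = tan(8) ≈ -6.8, RHS = tan(7) + tan(1) ≈ 2.429 → fails
(2, 6): LHS = tan(8) ≈ -6.8, RHS = tan(2) + tan(6) ≈ -2.476 → fails
(3, 7): LHS = tan(10) ≈ 0.6484, RHS = tan(3) + tan(7) ≈ 0.7289 → fails
(5, 0): LHS = tan(5) ≈ -3.381, RHS = tan(5) ≈ -3.381 → holds

2 of 6 pairs satisfy the claim.

Answer: (0, 4), (5, 0)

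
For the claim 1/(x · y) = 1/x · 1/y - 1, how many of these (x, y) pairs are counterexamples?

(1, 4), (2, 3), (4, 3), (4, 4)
4

Testing each pair:
(1, 4): LHS = 1/4, RHS = -3/4 → counterexample
(2, 3): LHS = 1/6, RHS = -5/6 → counterexample
(4, 3): LHS = 1/12, RHS = -11/12 → counterexample
(4, 4): LHS = 1/16, RHS = -15/16 → counterexample

That makes 4 counterexamples.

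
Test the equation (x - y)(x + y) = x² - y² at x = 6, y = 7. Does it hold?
Holds

Substituting x = 6, y = 7:

LHS = (6 - 7)(6 + 7) = -13
RHS = 6² - 7² = -13

LHS = RHS, so the equation holds at this point.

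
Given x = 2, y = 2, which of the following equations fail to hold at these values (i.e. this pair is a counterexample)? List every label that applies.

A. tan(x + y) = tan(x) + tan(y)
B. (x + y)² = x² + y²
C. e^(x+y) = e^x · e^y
Evaluating each claim at the given values:
A. LHS = tan(4) ≈ 1.158, RHS = 2·tan(2) ≈ -4.37 → fails here (LHS ≠ RHS)
B. LHS = 16, RHS = 8 → fails here (LHS ≠ RHS)
C. LHS = e^4 ≈ 54.6, RHS = e^4 ≈ 54.6 → holds here (LHS = RHS)

Answer: A, B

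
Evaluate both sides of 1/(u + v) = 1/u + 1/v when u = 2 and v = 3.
LHS = 1/(2 + 3) = 1/5
RHS = 1/2 + 1/3 = 5/6

LHS ≠ RHS, so the equation does not hold here.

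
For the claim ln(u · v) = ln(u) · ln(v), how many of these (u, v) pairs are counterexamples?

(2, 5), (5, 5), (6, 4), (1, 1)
Testing each pair:
(2, 5): LHS = ln(10) ≈ 2.303, RHS = ln(2)·ln(5) ≈ 1.116 → counterexample
(5, 5): LHS = ln(25) ≈ 3.219, RHS = ln(5)² ≈ 2.59 → counterexample
(6, 4): LHS = ln(24) ≈ 3.178, RHS = ln(4)·ln(6) ≈ 2.484 → counterexample
(1, 1): LHS = 0, RHS = 0 → satisfies claim

That makes 3 counterexamples.

Answer: 3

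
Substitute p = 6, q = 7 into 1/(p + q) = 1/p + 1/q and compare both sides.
LHS = 1/(6 + 7) = 1/13
RHS = 1/6 + 1/7 = 13/42

LHS ≠ RHS, so the equation does not hold here.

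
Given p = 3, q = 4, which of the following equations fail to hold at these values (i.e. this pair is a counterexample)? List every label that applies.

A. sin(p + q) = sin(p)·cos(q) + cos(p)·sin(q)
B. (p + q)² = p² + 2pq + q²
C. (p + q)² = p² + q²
C

Evaluating each claim at the given values:
A. LHS = sin(7) ≈ 0.657, RHS = sin(3)·cos(4) + sin(4)·cos(3) ≈ 0.657 → holds here (LHS = RHS)
B. LHS = 49, RHS = 49 → holds here (LHS = RHS)
C. LHS = 49, RHS = 25 → fails here (LHS ≠ RHS)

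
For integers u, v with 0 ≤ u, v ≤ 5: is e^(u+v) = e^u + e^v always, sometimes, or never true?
Never true

The claim fails for every pair in the range. For instance at (u, v) = (0, 2): LHS = e^2 ≈ 7.389, RHS = 1 + e^2 ≈ 8.389.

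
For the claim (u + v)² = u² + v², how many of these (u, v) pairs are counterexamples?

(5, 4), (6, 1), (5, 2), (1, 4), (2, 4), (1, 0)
5

Testing each pair:
(5, 4): LHS = 81, RHS = 41 → counterexample
(6, 1): LHS = 49, RHS = 37 → counterexample
(5, 2): LHS = 49, RHS = 29 → counterexample
(1, 4): LHS = 25, RHS = 17 → counterexample
(2, 4): LHS = 36, RHS = 20 → counterexample
(1, 0): LHS = 1, RHS = 1 → satisfies claim

That makes 5 counterexamples.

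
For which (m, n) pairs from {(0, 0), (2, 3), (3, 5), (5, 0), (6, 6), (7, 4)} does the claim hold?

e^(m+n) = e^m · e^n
Testing each pair:
(0, 0): LHS = 1, RHS = 1 → holds
(2, 3): LHS = e^5 ≈ 148.4, RHS = e^5 ≈ 148.4 → holds
(3, 5): LHS = e^8 ≈ 2981, RHS = e^8 ≈ 2981 → holds
(5, 0): LHS = e^5 ≈ 148.4, RHS = e^5 ≈ 148.4 → holds
(6, 6): LHS = e^12 ≈ 162754.8, RHS = e^12 ≈ 162754.8 → holds
(7, 4): LHS = e^11 ≈ 59874.1, RHS = e^11 ≈ 59874.1 → holds

Every pair satisfies the claim.

Answer: All pairs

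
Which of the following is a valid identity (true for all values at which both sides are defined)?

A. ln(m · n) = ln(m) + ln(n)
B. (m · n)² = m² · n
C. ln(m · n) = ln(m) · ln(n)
A

A: holds — e.g. at (1, 3), both sides equal ln(3) ≈ 1.099.
B: fails at (2, 2) — LHS = 16, RHS = 8.
C: fails at (3, 7) — LHS = ln(21) ≈ 3.045, RHS = ln(3)·ln(7) ≈ 2.138.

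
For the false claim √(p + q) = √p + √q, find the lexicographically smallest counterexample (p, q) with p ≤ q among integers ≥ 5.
Substituting (5, 5) into the claim:
LHS = √(5 + 5) = √(10) ≈ 3.162
RHS = √5 + √5 = 2·√(5) ≈ 4.472

Since LHS ≠ RHS, this pair disproves the claim, and no lexicographically smaller pair (p ≤ q, integers ≥ 5) does.

For instance (8, 12) is also a counterexample (LHS = 2·√(5) ≈ 4.472, RHS = 2·√(2) + 2·√(3) ≈ 6.293), but it's lexicographically larger.

Answer: (p, q) = (5, 5)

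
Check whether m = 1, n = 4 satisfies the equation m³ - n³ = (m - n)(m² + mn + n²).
Holds

Substituting m = 1, n = 4:

LHS = 1³ - 4³ = -63
RHS = (1 - 4)(1² + 1·4 + 4²) = -63

LHS = RHS, so the equation holds at this point.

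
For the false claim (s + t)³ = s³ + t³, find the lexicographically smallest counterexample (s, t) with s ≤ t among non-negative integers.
(s, t) = (1, 1)

At (0, 6): both sides equal 216, so it holds there.

Substituting (1, 1) into the claim:
LHS = (1 + 1)³ = 8
RHS = 1³ + 1³ = 2

Since LHS ≠ RHS, this pair disproves the claim, and no lexicographically smaller pair (s ≤ t, non-negative integers) does.

For instance (2, 7) is also a counterexample (LHS = 729, RHS = 351), but it's lexicographically larger.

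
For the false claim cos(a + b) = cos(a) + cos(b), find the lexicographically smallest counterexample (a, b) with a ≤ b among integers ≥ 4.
Substituting (4, 4) into the claim:
LHS = cos(4 + 4) = cos(8) ≈ -0.1455
RHS = cos(4) + cos(4) = 2·cos(4) ≈ -1.307

Since LHS ≠ RHS, this pair disproves the claim, and no lexicographically smaller pair (a ≤ b, integers ≥ 4) does.

For instance (4, 5) is also a counterexample (LHS = cos(9) ≈ -0.9111, RHS = cos(4) + cos(5) ≈ -0.37), but it's lexicographically larger.

Answer: (a, b) = (4, 4)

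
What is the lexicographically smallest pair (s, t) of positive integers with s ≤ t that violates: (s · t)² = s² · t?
At (1, 1): both sides equal 1, so it holds there.

Substituting (1, 2) into the claim:
LHS = (1 · 2)² = 4
RHS = 1² · 2 = 2

Since LHS ≠ RHS, this pair disproves the claim, and no lexicographically smaller pair (s ≤ t, positive integers) does.

For instance (5, 6) is also a counterexample (LHS = 900, RHS = 150), but it's lexicographically larger.

Answer: (s, t) = (1, 2)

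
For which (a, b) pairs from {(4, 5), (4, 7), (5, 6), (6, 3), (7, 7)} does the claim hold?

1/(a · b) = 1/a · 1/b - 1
None

Testing each pair:
(4, 5): LHS = 1/20, RHS = -19/20 → fails
(4, 7): LHS = 1/28, RHS = -27/28 → fails
(5, 6): LHS = 1/30, RHS = -29/30 → fails
(6, 3): LHS = 1/18, RHS = -17/18 → fails
(7, 7): LHS = 1/49, RHS = -48/49 → fails

No pair satisfies the claim.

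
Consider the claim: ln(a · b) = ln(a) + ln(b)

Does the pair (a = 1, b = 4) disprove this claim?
Substituting a = 1, b = 4:
LHS = ln(1 · 4) = ln(4) ≈ 1.386
RHS = ln(1) + ln(4) = ln(4) ≈ 1.386

The sides agree, so this pair does not disprove the claim.

Answer: No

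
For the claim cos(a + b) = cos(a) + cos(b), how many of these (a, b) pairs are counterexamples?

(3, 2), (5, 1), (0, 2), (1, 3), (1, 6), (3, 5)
Testing each pair:
(3, 2): LHS = cos(5) ≈ 0.2837, RHS = cos(3) + cos(2) ≈ -1.406 → counterexample
(5, 1): LHS = cos(6) ≈ 0.9602, RHS = cos(5) + cos(1) ≈ 0.824 → counterexample
(0, 2): LHS = cos(2) ≈ -0.4161, RHS = cos(2) + 1 ≈ 0.5839 → counterexample
(1, 3): LHS = cos(4) ≈ -0.6536, RHS = cos(3) + cos(1) ≈ -0.4497 → counterexample
(1, 6): LHS = cos(7) ≈ 0.7539, RHS = cos(1) + cos(6) ≈ 1.5 → counterexample
(3, 5): LHS = cos(8) ≈ -0.1455, RHS = cos(3) + cos(5) ≈ -0.7063 → counterexample

That makes 6 counterexamples.

Answer: 6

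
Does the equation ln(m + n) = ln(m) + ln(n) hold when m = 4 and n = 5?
Fails

Substituting m = 4, n = 5:

LHS = ln(4 + 5) = ln(9) ≈ 2.197
RHS = ln(4) + ln(5) ≈ 2.996

LHS ≠ RHS, so the equation does not hold at this point.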